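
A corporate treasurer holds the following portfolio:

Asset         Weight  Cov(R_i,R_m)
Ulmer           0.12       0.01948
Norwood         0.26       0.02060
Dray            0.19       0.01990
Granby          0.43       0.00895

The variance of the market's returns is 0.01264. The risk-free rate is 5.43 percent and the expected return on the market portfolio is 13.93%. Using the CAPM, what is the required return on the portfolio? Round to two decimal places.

β_Ulmer = 0.01948 / 0.01264 = 1.5411
β_Norwood = 0.02060 / 0.01264 = 1.6297
β_Dray = 0.01990 / 0.01264 = 1.5744
β_Granby = 0.00895 / 0.01264 = 0.7081
β_P = Σ w_i β_i = 0.12×1.5411 + 0.26×1.6297 + 0.19×1.5744 + 0.43×0.7081 = 1.2123
MRP = 13.93% − 5.43% = 8.50%
E(R_P) = R_f + β_P × MRP = 5.43% + 1.2123 × 8.50% = 15.73%

15.73%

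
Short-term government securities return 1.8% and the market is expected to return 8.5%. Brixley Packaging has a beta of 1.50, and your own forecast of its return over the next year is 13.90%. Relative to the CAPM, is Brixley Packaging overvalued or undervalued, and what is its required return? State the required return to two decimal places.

MRP = 8.5% − 1.8% = 6.70%
Required return = R_f + β·MRP = 1.8% + 1.50 × 6.7% = 11.85%
Forecast 13.90% > required 11.85% → the stock plots above the SML → undervalued.

Undervalued; required return 11.85%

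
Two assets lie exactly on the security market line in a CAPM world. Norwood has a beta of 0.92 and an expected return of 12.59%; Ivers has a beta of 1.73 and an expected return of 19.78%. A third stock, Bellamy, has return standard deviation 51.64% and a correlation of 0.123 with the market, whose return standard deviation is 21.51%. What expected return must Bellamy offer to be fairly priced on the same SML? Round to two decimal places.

7.04%

MRP = (19.78% − 12.59%) / (1.73 − 0.92) = 8.8765%
R_f = 12.59% − 0.92 × 8.8765% = 4.4236%
β_Bellamy = ρ·σ_i/σ_m = 0.123 × 51.64 / 21.51 = 0.2953
E(R_Bellamy) = R_f + β × MRP = 4.4236% + 0.2953 × 8.8765% = 7.04%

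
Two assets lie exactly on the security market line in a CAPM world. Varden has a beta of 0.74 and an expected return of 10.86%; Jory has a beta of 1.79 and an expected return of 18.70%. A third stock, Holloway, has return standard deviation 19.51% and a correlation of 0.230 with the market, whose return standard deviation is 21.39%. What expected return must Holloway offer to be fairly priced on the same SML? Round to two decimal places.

6.90%

MRP = (18.70% − 10.86%) / (1.79 − 0.74) = 7.4667%
R_f = 10.86% − 0.74 × 7.4667% = 5.3346%
β_Holloway = ρ·σ_i/σ_m = 0.230 × 19.51 / 21.39 = 0.2098
E(R_Holloway) = R_f + β × MRP = 5.3346% + 0.2098 × 7.4667% = 6.90%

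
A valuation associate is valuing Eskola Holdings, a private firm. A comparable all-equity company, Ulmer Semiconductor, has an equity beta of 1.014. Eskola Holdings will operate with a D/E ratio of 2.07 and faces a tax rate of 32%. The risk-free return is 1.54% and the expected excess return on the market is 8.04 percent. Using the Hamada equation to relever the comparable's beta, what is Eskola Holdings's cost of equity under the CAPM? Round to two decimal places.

21.17%

β_L = β_U × [1 + (1 − t)(D/E)] = 1.014 × [1 + (1 − 0.32) × 2.07]
    = 1.014 × [1 + 0.68 × 2.07] = 1.014 × 2.4076 = 2.4413
E(R) = R_f + β_L × MRP = 1.54% + 2.4413 × 8.04% = 21.17%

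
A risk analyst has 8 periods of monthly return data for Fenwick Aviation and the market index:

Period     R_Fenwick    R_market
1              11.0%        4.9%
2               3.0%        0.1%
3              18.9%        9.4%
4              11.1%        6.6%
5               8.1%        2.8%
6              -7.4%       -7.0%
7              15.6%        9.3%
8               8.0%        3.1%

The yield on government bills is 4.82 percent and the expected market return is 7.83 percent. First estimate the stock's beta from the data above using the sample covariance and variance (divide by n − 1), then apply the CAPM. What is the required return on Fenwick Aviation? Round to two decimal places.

9.29%

Mean R_i = (11.0 + 3.0 + 18.9 + 11.1 + 8.1 − 7.4 + 15.6 + 8.0) / 8 = 8.5375%
Mean R_m = (4.9 + 0.1 + 9.4 + 6.6 + 2.8 − 7.0 + 9.3 + 3.1) / 8 = 3.6500%
Σ(R_i − R̄_i)(R_m − R̄_m) = 300.1850  ⇒  Cov = 300.1850 / 7 = 42.8836
Σ(R_m − R̄_m)² = 202.3000  ⇒  Var(R_m) = 202.3000 / 7 = 28.9000
β = Cov / Var(R_m) = 42.8836 / 28.9000 = 1.4839
MRP = 7.83% − 4.82% = 3.01%
E(R) = R_f + β × MRP = 4.82% + 1.4839 × 3.01% = 9.29%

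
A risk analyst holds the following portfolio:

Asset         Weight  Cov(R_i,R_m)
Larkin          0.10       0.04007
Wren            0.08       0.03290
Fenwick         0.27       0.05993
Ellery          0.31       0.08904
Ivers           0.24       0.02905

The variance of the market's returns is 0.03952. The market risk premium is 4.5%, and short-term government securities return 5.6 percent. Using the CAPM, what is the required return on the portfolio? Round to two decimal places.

β_Larkin = 0.04007 / 0.03952 = 1.0139
β_Wren = 0.03290 / 0.03952 = 0.8325
β_Fenwick = 0.05993 / 0.03952 = 1.5164
β_Ellery = 0.08904 / 0.03952 = 2.2530
β_Ivers = 0.02905 / 0.03952 = 0.7351
β_P = Σ w_i β_i = 0.10×1.0139 + 0.08×0.8325 + 0.27×1.5164 + 0.31×2.2530 + 0.24×0.7351 = 1.4523
E(R_P) = R_f + β_P × MRP = 5.6% + 1.4523 × 4.5% = 12.14%

12.14%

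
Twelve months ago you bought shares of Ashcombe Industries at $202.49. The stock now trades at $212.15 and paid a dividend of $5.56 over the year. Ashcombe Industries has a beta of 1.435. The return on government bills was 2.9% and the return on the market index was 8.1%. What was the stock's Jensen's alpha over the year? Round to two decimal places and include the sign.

-2.85%

Realised HPR = (P1 + D1 − P0) / P0 = (212.15 + 5.56 − 202.49) / 202.49 = 15.22 / 202.49 = 7.5164%
MRP = 8.1% − 2.9% = 5.20%
CAPM required = R_f + β·MRP = 2.9% + 1.435 × 5.2% = 10.3620%
α = realised − required = 7.5164% − 10.3620% = -2.85%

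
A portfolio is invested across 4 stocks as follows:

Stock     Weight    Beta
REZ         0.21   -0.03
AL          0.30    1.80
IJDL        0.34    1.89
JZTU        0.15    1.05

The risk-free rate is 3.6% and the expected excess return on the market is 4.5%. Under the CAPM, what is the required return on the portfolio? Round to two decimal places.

9.60%

β_P = Σ w_i β_i = 0.21×-0.03 + 0.30×1.80 + 0.34×1.89 + 0.15×1.05 = 1.3338
E(R_P) = R_f + β_P × MRP = 3.6% + 1.3338 × 4.5% = 9.60%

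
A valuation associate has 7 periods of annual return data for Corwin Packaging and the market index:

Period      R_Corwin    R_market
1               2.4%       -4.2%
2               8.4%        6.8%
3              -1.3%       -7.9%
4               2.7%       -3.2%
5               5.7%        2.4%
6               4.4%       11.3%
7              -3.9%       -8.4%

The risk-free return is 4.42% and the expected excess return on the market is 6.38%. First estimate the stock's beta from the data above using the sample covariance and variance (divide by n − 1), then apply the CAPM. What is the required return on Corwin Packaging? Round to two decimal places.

Mean R_i = (2.4 + 8.4 − 1.3 + 2.7 + 5.7 + 4.4 − 3.9) / 7 = 2.6286%
Mean R_m = (-4.2 + 6.8 − 7.9 − 3.2 + 2.4 + 11.3 − 8.4) / 7 = -0.4571%
Σ(R_i − R̄_i)(R_m − R̄_m) = 153.2414  ⇒  Cov = 153.2414 / 6 = 25.5402
Σ(R_m − R̄_m)² = 339.0771  ⇒  Var(R_m) = 339.0771 / 6 = 56.5129
β = Cov / Var(R_m) = 25.5402 / 56.5129 = 0.4519
E(R) = R_f + β × MRP = 4.42% + 0.4519 × 6.38% = 7.30%

7.30%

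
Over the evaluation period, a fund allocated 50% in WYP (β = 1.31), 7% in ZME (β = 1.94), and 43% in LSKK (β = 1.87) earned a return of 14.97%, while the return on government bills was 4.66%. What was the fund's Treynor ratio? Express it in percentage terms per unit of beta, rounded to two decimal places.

β_P = 0.50×1.31 + 0.07×1.94 + 0.43×1.87 = 1.5949
Treynor = (R_P − R_f) / β_P = (14.97% − 4.66%) / 1.5949 = 10.31% / 1.5949 = 6.46%

6.46%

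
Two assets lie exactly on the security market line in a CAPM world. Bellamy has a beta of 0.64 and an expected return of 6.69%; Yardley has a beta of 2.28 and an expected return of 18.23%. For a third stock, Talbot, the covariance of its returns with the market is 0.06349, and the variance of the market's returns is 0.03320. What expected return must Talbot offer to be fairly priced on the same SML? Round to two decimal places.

15.64%

MRP = (18.23% − 6.69%) / (2.28 − 0.64) = 7.0366%
R_f = 6.69% − 0.64 × 7.0366% = 2.1866%
β_Talbot = Cov / Var(R_m) = 0.06349 / 0.03320 = 1.9123
E(R_Talbot) = R_f + β × MRP = 2.1866% + 1.9123 × 7.0366% = 15.64%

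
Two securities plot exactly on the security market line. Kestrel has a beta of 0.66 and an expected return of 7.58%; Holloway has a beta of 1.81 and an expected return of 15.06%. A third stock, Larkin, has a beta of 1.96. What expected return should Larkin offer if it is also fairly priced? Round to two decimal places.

16.04%

MRP (SML slope) = (15.06% − 7.58%) / (1.81 − 0.66) = 7.48% / 1.15 = 6.5043%
R_f (intercept) = 7.58% − 0.66 × 6.5043% = 3.2872%
E(R_Larkin) = R_f + β × MRP = 3.2872% + 1.96 × 6.5043% = 16.04%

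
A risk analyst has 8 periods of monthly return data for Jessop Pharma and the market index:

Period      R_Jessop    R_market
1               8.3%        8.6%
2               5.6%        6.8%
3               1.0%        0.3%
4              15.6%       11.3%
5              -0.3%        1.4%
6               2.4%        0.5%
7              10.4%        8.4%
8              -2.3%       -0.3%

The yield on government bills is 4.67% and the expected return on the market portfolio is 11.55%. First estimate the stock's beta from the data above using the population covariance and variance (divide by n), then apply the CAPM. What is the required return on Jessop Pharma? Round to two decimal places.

Mean R_i = (8.3 + 5.6 + 1.0 + 15.6 − 0.3 + 2.4 + 10.4 − 2.3) / 8 = 5.0875%
Mean R_m = (8.6 + 6.8 + 0.3 + 11.3 + 1.4 + 0.5 + 8.4 − 0.3) / 8 = 4.6250%
Σ(R_i − R̄_i)(R_m − R̄_m) = 186.6325  ⇒  Cov = 186.6325 / 8 = 23.3291
Σ(R_m − R̄_m)² = 149.7150  ⇒  Var(R_m) = 149.7150 / 8 = 18.7144
β = Cov / Var(R_m) = 23.3291 / 18.7144 = 1.2466
MRP = 11.55% − 4.67% = 6.88%
E(R) = R_f + β × MRP = 4.67% + 1.2466 × 6.88% = 13.25%

13.25%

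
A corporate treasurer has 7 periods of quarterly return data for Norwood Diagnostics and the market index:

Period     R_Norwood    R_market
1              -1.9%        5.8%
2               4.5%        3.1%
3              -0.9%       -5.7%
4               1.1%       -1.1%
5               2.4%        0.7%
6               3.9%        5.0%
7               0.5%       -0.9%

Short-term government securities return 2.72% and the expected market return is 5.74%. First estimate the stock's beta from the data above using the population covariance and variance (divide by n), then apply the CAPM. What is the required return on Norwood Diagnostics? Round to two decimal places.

Mean R_i = (-1.9 + 4.5 − 0.9 + 1.1 + 2.4 + 3.9 + 0.5) / 7 = 1.3714%
Mean R_m = (5.8 + 3.1 − 5.7 − 1.1 + 0.7 + 5.0 − 0.9) / 7 = 0.9857%
Σ(R_i − R̄_i)(R_m − R̄_m) = 18.1171  ⇒  Cov = 18.1171 / 7 = 2.5882
Σ(R_m − R̄_m)² = 96.4486  ⇒  Var(R_m) = 96.4486 / 7 = 13.7784
β = Cov / Var(R_m) = 2.5882 / 13.7784 = 0.1878
MRP = 5.74% − 2.72% = 3.02%
E(R) = R_f + β × MRP = 2.72% + 0.1878 × 3.02% = 3.29%

3.29%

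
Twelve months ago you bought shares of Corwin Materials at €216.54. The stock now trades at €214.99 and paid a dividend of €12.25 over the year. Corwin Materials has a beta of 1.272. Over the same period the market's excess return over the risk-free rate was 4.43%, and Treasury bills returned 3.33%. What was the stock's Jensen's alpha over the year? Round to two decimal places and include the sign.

-4.02%

Realised HPR = (P1 + D1 − P0) / P0 = (214.99 + 12.25 − 216.54) / 216.54 = 10.70 / 216.54 = 4.9414%
CAPM required = R_f + β·MRP = 3.33% + 1.272 × 4.43% = 8.96496%
α = realised − required = 4.9414% − 8.96496% = -4.02%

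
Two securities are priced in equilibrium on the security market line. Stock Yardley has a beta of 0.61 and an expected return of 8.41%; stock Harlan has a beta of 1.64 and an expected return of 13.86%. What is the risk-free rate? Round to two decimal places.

5.18%

Both satisfy E(R) = R_f + β·MRP, so the slope of the SML is
MRP = (13.86% − 8.41%) / (1.64 − 0.61) = 5.45% / 1.03 = 5.2913%
R_f = E(R_Yardley) − β_Yardley·MRP = 8.41% − 0.61 × 5.2913% = 5.1823%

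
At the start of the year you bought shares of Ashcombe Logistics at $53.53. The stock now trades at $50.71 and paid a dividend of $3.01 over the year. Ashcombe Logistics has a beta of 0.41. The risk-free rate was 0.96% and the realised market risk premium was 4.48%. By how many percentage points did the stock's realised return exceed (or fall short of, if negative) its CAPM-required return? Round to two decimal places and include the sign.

-2.44%

Realised HPR = (P1 + D1 − P0) / P0 = (50.71 + 3.01 − 53.53) / 53.53 = 0.19 / 53.53 = 0.3549%
CAPM required = R_f + β·MRP = 0.96% + 0.41 × 4.48% = 2.7968%
α = realised − required = 0.3549% − 2.7968% = -2.44%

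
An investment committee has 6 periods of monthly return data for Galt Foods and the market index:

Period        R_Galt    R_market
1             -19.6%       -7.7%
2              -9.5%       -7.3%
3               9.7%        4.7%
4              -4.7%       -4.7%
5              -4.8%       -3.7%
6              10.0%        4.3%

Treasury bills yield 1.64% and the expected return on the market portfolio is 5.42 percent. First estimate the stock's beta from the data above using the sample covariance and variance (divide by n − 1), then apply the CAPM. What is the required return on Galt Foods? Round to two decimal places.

Mean R_i = (-19.6 − 9.5 + 9.7 − 4.7 − 4.8 + 10.0) / 6 = -3.1500%
Mean R_m = (-7.7 − 7.3 + 4.7 − 4.7 − 3.7 + 4.3) / 6 = -2.4000%
Σ(R_i − R̄_i)(R_m − R̄_m) = 303.3500  ⇒  Cov = 303.3500 / 5 = 60.6700
Σ(R_m − R̄_m)² = 154.3800  ⇒  Var(R_m) = 154.3800 / 5 = 30.8760
β = Cov / Var(R_m) = 60.6700 / 30.8760 = 1.9650
MRP = 5.42% − 1.64% = 3.78%
E(R) = R_f + β × MRP = 1.64% + 1.9650 × 3.78% = 9.07%

9.07%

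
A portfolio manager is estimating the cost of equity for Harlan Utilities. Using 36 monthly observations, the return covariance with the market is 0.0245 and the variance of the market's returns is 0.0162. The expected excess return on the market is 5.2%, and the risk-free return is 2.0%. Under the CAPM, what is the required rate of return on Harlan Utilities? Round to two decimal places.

β = Cov(R_i, R_m) / Var(R_m) = 0.0245 / 0.0162 = 1.5123
E(R) = R_f + β × MRP = 2.0% + 1.5123 × 5.2% = 9.86%

9.86%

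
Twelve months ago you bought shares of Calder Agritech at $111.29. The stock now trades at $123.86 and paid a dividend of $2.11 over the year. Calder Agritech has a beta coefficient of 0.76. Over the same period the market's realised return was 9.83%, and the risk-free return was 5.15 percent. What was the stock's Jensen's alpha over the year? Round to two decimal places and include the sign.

Realised HPR = (P1 + D1 − P0) / P0 = (123.86 + 2.11 − 111.29) / 111.29 = 14.68 / 111.29 = 13.1908%
MRP = 9.83% − 5.15% = 4.68%
CAPM required = R_f + β·MRP = 5.15% + 0.76 × 4.68% = 8.7068%
α = realised − required = 13.1908% − 8.7068% = +4.48%

+4.48%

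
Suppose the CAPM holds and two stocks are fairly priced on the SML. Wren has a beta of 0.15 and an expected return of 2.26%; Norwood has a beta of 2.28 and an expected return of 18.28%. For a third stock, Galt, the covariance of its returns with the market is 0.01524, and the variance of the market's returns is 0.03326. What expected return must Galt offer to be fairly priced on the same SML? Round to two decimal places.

MRP = (18.28% − 2.26%) / (2.28 − 0.15) = 7.5211%
R_f = 2.26% − 0.15 × 7.5211% = 1.1318%
β_Galt = Cov / Var(R_m) = 0.01524 / 0.03326 = 0.4582
E(R_Galt) = R_f + β × MRP = 1.1318% + 0.4582 × 7.5211% = 4.58%

4.58%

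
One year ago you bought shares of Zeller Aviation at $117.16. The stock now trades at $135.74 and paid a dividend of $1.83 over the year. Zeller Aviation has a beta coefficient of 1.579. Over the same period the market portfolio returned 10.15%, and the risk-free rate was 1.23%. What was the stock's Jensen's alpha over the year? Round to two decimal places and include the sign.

+2.11%

Realised HPR = (P1 + D1 − P0) / P0 = (135.74 + 1.83 − 117.16) / 117.16 = 20.41 / 117.16 = 17.4206%
MRP = 10.15% − 1.23% = 8.92%
CAPM required = R_f + β·MRP = 1.23% + 1.579 × 8.92% = 15.31468%
α = realised − required = 17.4206% − 15.31468% = +2.11%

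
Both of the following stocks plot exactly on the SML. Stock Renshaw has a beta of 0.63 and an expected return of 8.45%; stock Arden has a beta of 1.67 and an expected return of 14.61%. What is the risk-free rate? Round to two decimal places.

Both satisfy E(R) = R_f + β·MRP, so the slope of the SML is
MRP = (14.61% − 8.45%) / (1.67 − 0.63) = 6.16% / 1.04 = 5.9231%
R_f = E(R_Renshaw) − β_Renshaw·MRP = 8.45% − 0.63 × 5.9231% = 4.7184%

4.72%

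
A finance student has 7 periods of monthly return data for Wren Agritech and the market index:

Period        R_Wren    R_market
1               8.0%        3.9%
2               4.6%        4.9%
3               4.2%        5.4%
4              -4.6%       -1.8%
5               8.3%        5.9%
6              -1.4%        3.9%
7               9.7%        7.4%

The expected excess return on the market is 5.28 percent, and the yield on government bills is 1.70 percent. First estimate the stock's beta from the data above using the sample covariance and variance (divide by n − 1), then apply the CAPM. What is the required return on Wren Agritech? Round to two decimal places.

9.76%

Mean R_i = (8.0 + 4.6 + 4.2 − 4.6 + 8.3 − 1.4 + 9.7) / 7 = 4.1143%
Mean R_m = (3.9 + 4.9 + 5.4 − 1.8 + 5.9 + 3.9 + 7.4) / 7 = 4.2286%
Σ(R_i − R̄_i)(R_m − R̄_m) = 78.2071  ⇒  Cov = 78.2071 / 6 = 13.0345
Σ(R_m − R̄_m)² = 51.2343  ⇒  Var(R_m) = 51.2343 / 6 = 8.5391
β = Cov / Var(R_m) = 13.0345 / 8.5391 = 1.5264
E(R) = R_f + β × MRP = 1.70% + 1.5264 × 5.28% = 9.76%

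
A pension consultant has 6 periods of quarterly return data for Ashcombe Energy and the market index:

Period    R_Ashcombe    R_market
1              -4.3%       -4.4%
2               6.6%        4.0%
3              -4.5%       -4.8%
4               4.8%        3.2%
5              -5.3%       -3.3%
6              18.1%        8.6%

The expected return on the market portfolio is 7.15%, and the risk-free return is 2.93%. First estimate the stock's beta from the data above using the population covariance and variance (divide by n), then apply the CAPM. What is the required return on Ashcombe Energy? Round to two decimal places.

9.80%

Mean R_i = (-4.3 + 6.6 − 4.5 + 4.8 − 5.3 + 18.1) / 6 = 2.5667%
Mean R_m = (-4.4 + 4.0 − 4.8 + 3.2 − 3.3 + 8.6) / 6 = 0.5500%
Σ(R_i − R̄_i)(R_m − R̄_m) = 246.9600  ⇒  Cov = 246.9600 / 6 = 41.1600
Σ(R_m − R̄_m)² = 151.6750  ⇒  Var(R_m) = 151.6750 / 6 = 25.2792
β = Cov / Var(R_m) = 41.1600 / 25.2792 = 1.6282
MRP = 7.15% − 2.93% = 4.22%
E(R) = R_f + β × MRP = 2.93% + 1.6282 × 4.22% = 9.80%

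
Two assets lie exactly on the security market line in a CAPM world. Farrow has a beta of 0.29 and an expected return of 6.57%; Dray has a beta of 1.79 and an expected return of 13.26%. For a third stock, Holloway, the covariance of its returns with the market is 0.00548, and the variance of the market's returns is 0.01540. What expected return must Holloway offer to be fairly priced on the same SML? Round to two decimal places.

6.86%

MRP = (13.26% − 6.57%) / (1.79 − 0.29) = 4.4600%
R_f = 6.57% − 0.29 × 4.4600% = 5.2766%
β_Holloway = Cov / Var(R_m) = 0.00548 / 0.01540 = 0.3558
E(R_Holloway) = R_f + β × MRP = 5.2766% + 0.3558 × 4.4600% = 6.86%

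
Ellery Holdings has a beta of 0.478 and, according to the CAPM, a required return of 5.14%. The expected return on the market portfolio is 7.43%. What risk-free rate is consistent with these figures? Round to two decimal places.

E(R) = R_f + β(E(R_m) − R_f) = R_f(1 − β) + β·E(R_m)
5.14% = R_f × (1 − 0.478) + 0.478 × 7.43%
5.14% = R_f × 0.522 + 3.55154%
R_f = (5.14% − 3.55154%) / 0.522 = 3.04%

3.04%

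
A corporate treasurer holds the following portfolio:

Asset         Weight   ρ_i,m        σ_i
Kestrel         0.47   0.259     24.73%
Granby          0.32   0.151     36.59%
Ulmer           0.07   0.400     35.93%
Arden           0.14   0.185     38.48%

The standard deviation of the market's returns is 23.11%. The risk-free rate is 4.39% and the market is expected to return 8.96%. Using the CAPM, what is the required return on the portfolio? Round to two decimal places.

5.73%

β_Kestrel = 0.259 × 24.73% / 23.11% = 0.2772
β_Granby = 0.151 × 36.59% / 23.11% = 0.2391
β_Ulmer = 0.400 × 35.93% / 23.11% = 0.6219
β_Arden = 0.185 × 38.48% / 23.11% = 0.3080
β_P = Σ w_i β_i = 0.47×0.2772 + 0.32×0.2391 + 0.07×0.6219 + 0.14×0.3080 = 0.2934
MRP = 8.96% − 4.39% = 4.57%
E(R_P) = R_f + β_P × MRP = 4.39% + 0.2934 × 4.57% = 5.73%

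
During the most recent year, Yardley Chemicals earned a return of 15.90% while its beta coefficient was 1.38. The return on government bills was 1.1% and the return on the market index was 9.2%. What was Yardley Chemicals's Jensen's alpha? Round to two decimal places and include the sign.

Market excess return = 9.2% − 1.1% = 8.10%
CAPM benchmark = R_f + β(R_m − R_f) = 1.1% + 1.38 × 8.1% = 12.2780%
α = actual − benchmark = 15.90% − 12.2780% = +3.62%

+3.62%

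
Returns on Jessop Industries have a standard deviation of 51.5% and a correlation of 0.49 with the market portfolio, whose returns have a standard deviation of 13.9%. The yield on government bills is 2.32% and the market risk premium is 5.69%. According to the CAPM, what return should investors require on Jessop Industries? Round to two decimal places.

12.65%

β = ρ × σ_i / σ_m = 0.49 × 51.5% / 13.9% = 1.8155
E(R) = 2.32% + 1.8155 × 5.69% = 12.65%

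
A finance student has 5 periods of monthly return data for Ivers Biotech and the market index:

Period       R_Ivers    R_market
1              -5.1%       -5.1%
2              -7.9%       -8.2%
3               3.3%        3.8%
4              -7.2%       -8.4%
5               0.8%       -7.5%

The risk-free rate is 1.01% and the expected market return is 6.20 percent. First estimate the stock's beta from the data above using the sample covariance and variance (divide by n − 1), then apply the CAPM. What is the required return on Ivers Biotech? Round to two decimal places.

Mean R_i = (-5.1 − 7.9 + 3.3 − 7.2 + 0.8) / 5 = -3.2200%
Mean R_m = (-5.1 − 8.2 + 3.8 − 8.4 − 7.5) / 5 = -5.0800%
Σ(R_i − R̄_i)(R_m − R̄_m) = 76.0220  ⇒  Cov = 76.0220 / 4 = 19.0055
Σ(R_m − R̄_m)² = 105.4680  ⇒  Var(R_m) = 105.4680 / 4 = 26.3670
β = Cov / Var(R_m) = 19.0055 / 26.3670 = 0.7208
MRP = 6.20% − 1.01% = 5.19%
E(R) = R_f + β × MRP = 1.01% + 0.7208 × 5.19% = 4.75%

4.75%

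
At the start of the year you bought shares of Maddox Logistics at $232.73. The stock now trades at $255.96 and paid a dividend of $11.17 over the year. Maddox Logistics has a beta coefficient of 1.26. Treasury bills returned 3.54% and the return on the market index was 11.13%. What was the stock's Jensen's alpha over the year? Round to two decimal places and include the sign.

+1.68%

Realised HPR = (P1 + D1 − P0) / P0 = (255.96 + 11.17 − 232.73) / 232.73 = 34.40 / 232.73 = 14.7811%
MRP = 11.13% − 3.54% = 7.59%
CAPM required = R_f + β·MRP = 3.54% + 1.26 × 7.59% = 13.1034%
α = realised − required = 14.7811% − 13.1034% = +1.68%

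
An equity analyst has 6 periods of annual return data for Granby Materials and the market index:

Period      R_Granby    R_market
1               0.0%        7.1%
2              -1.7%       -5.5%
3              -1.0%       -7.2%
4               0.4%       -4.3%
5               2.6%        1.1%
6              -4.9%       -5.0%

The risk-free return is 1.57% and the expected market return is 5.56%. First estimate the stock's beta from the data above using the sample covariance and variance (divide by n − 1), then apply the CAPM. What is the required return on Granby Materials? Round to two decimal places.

Mean R_i = (0.0 − 1.7 − 1.0 + 0.4 + 2.6 − 4.9) / 6 = -0.7667%
Mean R_m = (7.1 − 5.5 − 7.2 − 4.3 + 1.1 − 5.0) / 6 = -2.3000%
Σ(R_i − R̄_i)(R_m − R̄_m) = 31.6100  ⇒  Cov = 31.6100 / 5 = 6.3220
Σ(R_m − R̄_m)² = 145.4600  ⇒  Var(R_m) = 145.4600 / 5 = 29.0920
β = Cov / Var(R_m) = 6.3220 / 29.0920 = 0.2173
MRP = 5.56% − 1.57% = 3.99%
E(R) = R_f + β × MRP = 1.57% + 0.2173 × 3.99% = 2.44%

2.44%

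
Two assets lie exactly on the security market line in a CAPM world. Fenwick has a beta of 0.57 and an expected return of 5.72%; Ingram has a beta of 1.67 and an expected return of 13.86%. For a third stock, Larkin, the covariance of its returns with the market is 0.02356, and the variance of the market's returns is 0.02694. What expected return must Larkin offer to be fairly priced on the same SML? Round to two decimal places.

MRP = (13.86% − 5.72%) / (1.67 − 0.57) = 7.4000%
R_f = 5.72% − 0.57 × 7.4000% = 1.5020%
β_Larkin = Cov / Var(R_m) = 0.02356 / 0.02694 = 0.8745
E(R_Larkin) = R_f + β × MRP = 1.5020% + 0.8745 × 7.4000% = 7.97%

7.97%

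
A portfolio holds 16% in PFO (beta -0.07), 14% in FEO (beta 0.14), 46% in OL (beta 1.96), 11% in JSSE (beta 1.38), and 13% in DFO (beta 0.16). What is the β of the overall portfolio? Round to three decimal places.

1.083

β_P = Σ w_i β_i = 0.16×-0.07 + 0.14×0.14 + 0.46×1.96 + 0.11×1.38 + 0.13×0.16 = 1.0826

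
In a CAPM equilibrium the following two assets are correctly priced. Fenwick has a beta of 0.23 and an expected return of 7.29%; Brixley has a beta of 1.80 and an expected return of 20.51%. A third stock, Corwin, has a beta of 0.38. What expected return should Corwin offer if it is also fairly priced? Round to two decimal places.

MRP (SML slope) = (20.51% − 7.29%) / (1.80 − 0.23) = 13.22% / 1.57 = 8.4204%
R_f (intercept) = 7.29% − 0.23 × 8.4204% = 5.3533%
E(R_Corwin) = R_f + β × MRP = 5.3533% + 0.38 × 8.4204% = 8.55%

8.55%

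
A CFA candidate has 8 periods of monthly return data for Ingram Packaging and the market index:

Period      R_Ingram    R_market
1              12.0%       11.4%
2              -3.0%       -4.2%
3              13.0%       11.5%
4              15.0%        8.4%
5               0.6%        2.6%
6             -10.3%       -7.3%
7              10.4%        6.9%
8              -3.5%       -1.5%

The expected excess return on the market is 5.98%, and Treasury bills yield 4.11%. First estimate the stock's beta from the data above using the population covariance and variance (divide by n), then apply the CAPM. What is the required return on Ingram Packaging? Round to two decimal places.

Mean R_i = (12.0 − 3.0 + 13.0 + 15.0 + 0.6 − 10.3 + 10.4 − 3.5) / 8 = 4.2750%
Mean R_m = (11.4 − 4.2 + 11.5 + 8.4 + 2.6 − 7.3 + 6.9 − 1.5) / 8 = 3.4750%
Σ(R_i − R̄_i)(R_m − R̄_m) = 459.8150  ⇒  Cov = 459.8150 / 8 = 57.4769
Σ(R_m − R̄_m)² = 363.7150  ⇒  Var(R_m) = 363.7150 / 8 = 45.4644
β = Cov / Var(R_m) = 57.4769 / 45.4644 = 1.2642
E(R) = R_f + β × MRP = 4.11% + 1.2642 × 5.98% = 11.67%

11.67%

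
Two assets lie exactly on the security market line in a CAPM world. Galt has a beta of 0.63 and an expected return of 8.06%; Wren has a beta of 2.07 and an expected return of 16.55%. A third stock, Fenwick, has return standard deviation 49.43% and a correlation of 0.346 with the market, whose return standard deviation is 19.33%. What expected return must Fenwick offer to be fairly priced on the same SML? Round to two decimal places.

MRP = (16.55% − 8.06%) / (2.07 − 0.63) = 5.8958%
R_f = 8.06% − 0.63 × 5.8958% = 4.3456%
β_Fenwick = ρ·σ_i/σ_m = 0.346 × 49.43 / 19.33 = 0.8848
E(R_Fenwick) = R_f + β × MRP = 4.3456% + 0.8848 × 5.8958% = 9.56%

9.56%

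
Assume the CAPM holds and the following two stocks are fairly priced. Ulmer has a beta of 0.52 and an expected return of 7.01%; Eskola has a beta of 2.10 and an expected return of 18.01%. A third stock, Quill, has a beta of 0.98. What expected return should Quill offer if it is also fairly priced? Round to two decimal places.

MRP (SML slope) = (18.01% − 7.01%) / (2.10 − 0.52) = 11.00% / 1.58 = 6.9620%
R_f (intercept) = 7.01% − 0.52 × 6.9620% = 3.3898%
E(R_Quill) = R_f + β × MRP = 3.3898% + 0.98 × 6.9620% = 10.21%

10.21%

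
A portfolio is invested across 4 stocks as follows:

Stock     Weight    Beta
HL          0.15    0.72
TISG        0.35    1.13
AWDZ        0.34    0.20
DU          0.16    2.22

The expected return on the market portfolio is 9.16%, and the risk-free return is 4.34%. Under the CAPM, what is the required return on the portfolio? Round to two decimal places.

8.81%

β_P = Σ w_i β_i = 0.15×0.72 + 0.35×1.13 + 0.34×0.20 + 0.16×2.22 = 0.9267
MRP = 9.16% − 4.34% = 4.82%
E(R_P) = R_f + β_P × MRP = 4.34% + 0.9267 × 4.82% = 8.81%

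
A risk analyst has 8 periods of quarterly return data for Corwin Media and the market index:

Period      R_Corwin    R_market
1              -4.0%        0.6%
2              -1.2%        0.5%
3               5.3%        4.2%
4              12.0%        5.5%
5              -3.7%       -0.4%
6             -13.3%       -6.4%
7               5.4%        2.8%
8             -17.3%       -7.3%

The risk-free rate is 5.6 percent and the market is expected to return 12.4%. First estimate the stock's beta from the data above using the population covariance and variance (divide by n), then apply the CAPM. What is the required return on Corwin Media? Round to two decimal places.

Mean R_i = (-4.0 − 1.2 + 5.3 + 12.0 − 3.7 − 13.3 + 5.4 − 17.3) / 8 = -2.1000%
Mean R_m = (0.6 + 0.5 + 4.2 + 5.5 − 0.4 − 6.4 + 2.8 − 7.3) / 8 = -0.0625%
Σ(R_i − R̄_i)(R_m − R̄_m) = 312.2200  ⇒  Cov = 312.2200 / 8 = 39.0275
Σ(R_m − R̄_m)² = 150.7188  ⇒  Var(R_m) = 150.7188 / 8 = 18.8399
β = Cov / Var(R_m) = 39.0275 / 18.8399 = 2.0715
MRP = 12.4% − 5.6% = 6.80%
E(R) = R_f + β × MRP = 5.6% + 2.0715 × 6.8% = 19.69%

19.69%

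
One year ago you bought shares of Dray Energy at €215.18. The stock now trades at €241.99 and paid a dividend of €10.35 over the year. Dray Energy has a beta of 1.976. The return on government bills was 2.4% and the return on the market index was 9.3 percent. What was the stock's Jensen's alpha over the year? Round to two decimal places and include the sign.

Realised HPR = (P1 + D1 − P0) / P0 = (241.99 + 10.35 − 215.18) / 215.18 = 37.16 / 215.18 = 17.2693%
MRP = 9.3% − 2.4% = 6.90%
CAPM required = R_f + β·MRP = 2.4% + 1.976 × 6.9% = 16.0344%
α = realised − required = 17.2693% − 16.0344% = +1.23%

+1.23%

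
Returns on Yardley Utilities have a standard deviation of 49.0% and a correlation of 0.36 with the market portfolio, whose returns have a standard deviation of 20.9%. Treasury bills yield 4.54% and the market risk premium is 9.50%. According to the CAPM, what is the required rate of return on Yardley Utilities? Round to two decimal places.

12.56%

β = ρ × σ_i / σ_m = 0.36 × 49.0% / 20.9% = 0.8440
E(R) = 4.54% + 0.8440 × 9.50% = 12.56%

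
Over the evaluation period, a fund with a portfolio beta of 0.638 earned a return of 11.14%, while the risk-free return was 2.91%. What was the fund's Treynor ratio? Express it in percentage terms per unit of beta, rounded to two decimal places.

12.90%

Treynor = (R_P − R_f) / β_P = (11.14% − 2.91%) / 0.6380 = 8.23% / 0.6380 = 12.90%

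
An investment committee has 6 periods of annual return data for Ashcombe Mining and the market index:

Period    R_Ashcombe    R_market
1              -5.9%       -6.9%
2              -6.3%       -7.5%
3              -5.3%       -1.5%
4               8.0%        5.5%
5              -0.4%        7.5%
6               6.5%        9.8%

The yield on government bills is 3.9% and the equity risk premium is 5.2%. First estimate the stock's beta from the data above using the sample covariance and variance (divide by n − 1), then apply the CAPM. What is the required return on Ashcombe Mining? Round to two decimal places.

7.69%

Mean R_i = (-5.9 − 6.3 − 5.3 + 8.0 − 0.4 + 6.5) / 6 = -0.5667%
Mean R_m = (-6.9 − 7.5 − 1.5 + 5.5 + 7.5 + 9.8) / 6 = 1.1500%
Σ(R_i − R̄_i)(R_m − R̄_m) = 204.5200  ⇒  Cov = 204.5200 / 5 = 40.9040
Σ(R_m − R̄_m)² = 280.7150  ⇒  Var(R_m) = 280.7150 / 5 = 56.1430
β = Cov / Var(R_m) = 40.9040 / 56.1430 = 0.7286
E(R) = R_f + β × MRP = 3.9% + 0.7286 × 5.2% = 7.69%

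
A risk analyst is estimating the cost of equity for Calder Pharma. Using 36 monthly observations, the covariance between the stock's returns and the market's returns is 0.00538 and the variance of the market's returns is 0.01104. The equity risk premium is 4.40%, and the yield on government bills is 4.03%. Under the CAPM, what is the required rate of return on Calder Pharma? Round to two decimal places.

β = Cov(R_i, R_m) / Var(R_m) = 0.00538 / 0.01104 = 0.4873
E(R) = R_f + β × MRP = 4.03% + 0.4873 × 4.40% = 6.17%

6.17%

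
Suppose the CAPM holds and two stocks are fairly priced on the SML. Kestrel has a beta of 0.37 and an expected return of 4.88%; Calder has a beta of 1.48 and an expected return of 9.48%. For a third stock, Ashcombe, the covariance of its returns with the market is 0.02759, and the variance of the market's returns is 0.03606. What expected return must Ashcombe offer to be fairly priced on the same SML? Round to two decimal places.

6.52%

MRP = (9.48% − 4.88%) / (1.48 − 0.37) = 4.1441%
R_f = 4.88% − 0.37 × 4.1441% = 3.3467%
β_Ashcombe = Cov / Var(R_m) = 0.02759 / 0.03606 = 0.7651
E(R_Ashcombe) = R_f + β × MRP = 3.3467% + 0.7651 × 4.1441% = 6.52%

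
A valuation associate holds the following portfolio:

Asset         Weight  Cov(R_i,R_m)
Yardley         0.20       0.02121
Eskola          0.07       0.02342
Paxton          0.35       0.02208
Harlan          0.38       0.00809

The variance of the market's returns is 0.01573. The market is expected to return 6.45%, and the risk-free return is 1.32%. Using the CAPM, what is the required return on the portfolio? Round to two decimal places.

6.76%

β_Yardley = 0.02121 / 0.01573 = 1.3484
β_Eskola = 0.02342 / 0.01573 = 1.4889
β_Paxton = 0.02208 / 0.01573 = 1.4037
β_Harlan = 0.00809 / 0.01573 = 0.5143
β_P = Σ w_i β_i = 0.20×1.3484 + 0.07×1.4889 + 0.35×1.4037 + 0.38×0.5143 = 1.0606
MRP = 6.45% − 1.32% = 5.13%
E(R_P) = R_f + β_P × MRP = 1.32% + 1.0606 × 5.13% = 6.76%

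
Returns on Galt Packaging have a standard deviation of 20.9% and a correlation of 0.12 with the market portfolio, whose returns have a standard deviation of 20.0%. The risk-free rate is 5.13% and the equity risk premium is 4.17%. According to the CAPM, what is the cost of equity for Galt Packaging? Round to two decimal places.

5.65%

β = ρ × σ_i / σ_m = 0.12 × 20.9% / 20.0% = 0.1254
E(R) = 5.13% + 0.1254 × 4.17% = 5.65%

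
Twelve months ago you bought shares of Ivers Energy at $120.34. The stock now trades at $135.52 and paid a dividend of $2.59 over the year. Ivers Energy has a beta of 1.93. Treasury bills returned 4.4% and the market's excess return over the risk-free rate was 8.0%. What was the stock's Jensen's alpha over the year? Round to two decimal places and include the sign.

-5.07%

Realised HPR = (P1 + D1 − P0) / P0 = (135.52 + 2.59 − 120.34) / 120.34 = 17.77 / 120.34 = 14.7665%
CAPM required = R_f + β·MRP = 4.4% + 1.93 × 8.0% = 19.8400%
α = realised − required = 14.7665% − 19.8400% = -5.07%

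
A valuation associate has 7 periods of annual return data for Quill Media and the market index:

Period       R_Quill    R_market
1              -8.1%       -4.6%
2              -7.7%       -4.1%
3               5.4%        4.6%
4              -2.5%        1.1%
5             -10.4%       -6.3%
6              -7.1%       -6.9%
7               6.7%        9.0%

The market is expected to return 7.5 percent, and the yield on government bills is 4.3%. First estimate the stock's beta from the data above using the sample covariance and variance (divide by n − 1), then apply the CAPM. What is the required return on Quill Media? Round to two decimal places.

Mean R_i = (-8.1 − 7.7 + 5.4 − 2.5 − 10.4 − 7.1 + 6.7) / 7 = -3.3857%
Mean R_m = (-4.6 − 4.1 + 4.6 + 1.1 − 6.3 − 6.9 + 9.0) / 7 = -1.0286%
Σ(R_i − R̄_i)(R_m − R̄_m) = 241.3529  ⇒  Cov = 241.3529 / 6 = 40.2255
Σ(R_m − R̄_m)² = 221.2343  ⇒  Var(R_m) = 221.2343 / 6 = 36.8724
β = Cov / Var(R_m) = 40.2255 / 36.8724 = 1.0909
MRP = 7.5% − 4.3% = 3.20%
E(R) = R_f + β × MRP = 4.3% + 1.0909 × 3.2% = 7.79%

7.79%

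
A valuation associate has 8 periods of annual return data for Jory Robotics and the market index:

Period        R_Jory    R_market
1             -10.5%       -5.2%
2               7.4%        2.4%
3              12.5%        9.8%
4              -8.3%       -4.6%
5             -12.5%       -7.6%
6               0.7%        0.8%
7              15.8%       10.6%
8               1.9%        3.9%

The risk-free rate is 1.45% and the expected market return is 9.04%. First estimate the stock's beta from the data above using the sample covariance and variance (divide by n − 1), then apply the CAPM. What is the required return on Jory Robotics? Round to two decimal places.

13.07%

Mean R_i = (-10.5 + 7.4 + 12.5 − 8.3 − 12.5 + 0.7 + 15.8 + 1.9) / 8 = 0.8750%
Mean R_m = (-5.2 + 2.4 + 9.8 − 4.6 − 7.6 + 0.8 + 10.6 + 3.9) / 8 = 1.2625%
Σ(R_i − R̄_i)(R_m − R̄_m) = 494.6525  ⇒  Cov = 494.6525 / 7 = 70.6646
Σ(R_m − R̄_m)² = 323.2188  ⇒  Var(R_m) = 323.2188 / 7 = 46.1741
β = Cov / Var(R_m) = 70.6646 / 46.1741 = 1.5304
MRP = 9.04% − 1.45% = 7.59%
E(R) = R_f + β × MRP = 1.45% + 1.5304 × 7.59% = 13.07%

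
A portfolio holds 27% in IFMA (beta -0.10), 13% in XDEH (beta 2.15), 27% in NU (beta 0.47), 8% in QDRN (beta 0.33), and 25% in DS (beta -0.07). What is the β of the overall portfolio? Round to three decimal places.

β_P = Σ w_i β_i = 0.27×-0.10 + 0.13×2.15 + 0.27×0.47 + 0.08×0.33 + 0.25×-0.07 = 0.3883

0.388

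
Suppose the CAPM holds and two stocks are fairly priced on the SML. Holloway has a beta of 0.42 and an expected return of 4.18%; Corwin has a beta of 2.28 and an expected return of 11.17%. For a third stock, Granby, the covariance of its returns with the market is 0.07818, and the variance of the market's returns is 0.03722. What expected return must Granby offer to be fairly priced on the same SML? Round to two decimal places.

10.50%

MRP = (11.17% − 4.18%) / (2.28 − 0.42) = 3.7581%
R_f = 4.18% − 0.42 × 3.7581% = 2.6016%
β_Granby = Cov / Var(R_m) = 0.07818 / 0.03722 = 2.1005
E(R_Granby) = R_f + β × MRP = 2.6016% + 2.1005 × 3.7581% = 10.50%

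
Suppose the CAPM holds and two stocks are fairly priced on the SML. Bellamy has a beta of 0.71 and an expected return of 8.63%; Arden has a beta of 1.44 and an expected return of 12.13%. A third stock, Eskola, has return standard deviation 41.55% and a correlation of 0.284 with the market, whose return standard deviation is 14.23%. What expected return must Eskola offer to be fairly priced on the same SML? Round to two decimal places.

MRP = (12.13% − 8.63%) / (1.44 − 0.71) = 4.7945%
R_f = 8.63% − 0.71 × 4.7945% = 5.2259%
β_Eskola = ρ·σ_i/σ_m = 0.284 × 41.55 / 14.23 = 0.8292
E(R_Eskola) = R_f + β × MRP = 5.2259% + 0.8292 × 4.7945% = 9.20%

9.20%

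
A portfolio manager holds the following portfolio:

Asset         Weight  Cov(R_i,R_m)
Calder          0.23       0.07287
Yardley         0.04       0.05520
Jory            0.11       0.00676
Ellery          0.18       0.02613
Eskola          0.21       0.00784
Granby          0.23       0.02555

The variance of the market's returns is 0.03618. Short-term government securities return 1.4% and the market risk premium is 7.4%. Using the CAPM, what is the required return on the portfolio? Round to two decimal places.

7.93%

β_Calder = 0.07287 / 0.03618 = 2.0141
β_Yardley = 0.05520 / 0.03618 = 1.5257
β_Jory = 0.00676 / 0.03618 = 0.1868
β_Ellery = 0.02613 / 0.03618 = 0.7222
β_Eskola = 0.00784 / 0.03618 = 0.2167
β_Granby = 0.02555 / 0.03618 = 0.7062
β_P = Σ w_i β_i = 0.23×2.0141 + 0.04×1.5257 + 0.11×0.1868 + 0.18×0.7222 + 0.21×0.2167 + 0.23×0.7062 = 0.8827
E(R_P) = R_f + β_P × MRP = 1.4% + 0.8827 × 7.4% = 7.93%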